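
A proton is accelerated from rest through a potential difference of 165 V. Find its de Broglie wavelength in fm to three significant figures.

λ = 2230 fm

KE = eV = 1.602 × 10⁻¹⁹ × 165.0 = 2.643 × 10⁻¹⁷ J.
p = √(2mKE) = √(2 × 1.673 × 10⁻²⁷ × 2.643 × 10⁻¹⁷) = 2.974 × 10⁻²² kg·m/s.
λ = h/p = 6.626 × 10⁻³⁴ / 2.974 × 10⁻²² = 2.23 × 10⁻¹² m = 2230 fm.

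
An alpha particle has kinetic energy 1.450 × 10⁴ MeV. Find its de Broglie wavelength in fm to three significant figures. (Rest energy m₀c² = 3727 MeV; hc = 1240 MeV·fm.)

Total energy E = KE + m₀c² = 1.450 × 10⁴ + 3727 = 18227 MeV.
(pc)² = E² − (m₀c²)² = (18227)² − (3727)² = 3.183 × 10⁸ MeV², so pc = 1.784 × 10⁴ MeV.
λ = hc/(pc) = 1240 MeV·fm / 1.784 × 10⁴ MeV = 0.0695 fm.

λ = 0.0695 fm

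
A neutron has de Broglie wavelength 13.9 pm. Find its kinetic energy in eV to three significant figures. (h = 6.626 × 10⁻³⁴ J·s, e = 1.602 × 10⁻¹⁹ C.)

KE = 4.23 eV

p = h/λ = 6.626 × 10⁻³⁴ / 1.390 × 10⁻¹¹ = 4.767 × 10⁻²³ kg·m/s.
KE = p²/(2m) = (4.767 × 10⁻²³)² / (2 × 1.675 × 10⁻²⁷) = 6.783 × 10⁻¹⁹ J = 4.23 eV.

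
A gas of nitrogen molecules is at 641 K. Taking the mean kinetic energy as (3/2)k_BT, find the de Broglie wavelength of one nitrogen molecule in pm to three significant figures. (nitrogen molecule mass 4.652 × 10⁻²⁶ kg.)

λ = 18.9 pm

KE = (3/2)k_BT = 1.5 × 1.381 × 10⁻²³ × 641 = 1.328 × 10⁻²⁰ J.
p = √(2mKE) = √(2 × 4.652 × 10⁻²⁶ × 1.328 × 10⁻²⁰) = 3.515 × 10⁻²³ kg·m/s.
λ = h/p = 1.89 × 10⁻¹¹ m = 18.9 pm.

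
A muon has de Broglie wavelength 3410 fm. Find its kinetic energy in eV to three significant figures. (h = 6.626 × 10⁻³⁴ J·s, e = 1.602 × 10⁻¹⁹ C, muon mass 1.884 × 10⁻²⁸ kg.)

p = h/λ = 6.626 × 10⁻³⁴ / 3.410 × 10⁻¹² = 1.943 × 10⁻²² kg·m/s.
KE = p²/(2m) = (1.943 × 10⁻²²)² / (2 × 1.884 × 10⁻²⁸) = 1.002 × 10⁻¹⁶ J = 625 eV.

KE = 625 eV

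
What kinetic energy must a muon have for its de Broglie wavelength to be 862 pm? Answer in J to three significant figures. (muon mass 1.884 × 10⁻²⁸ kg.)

KE = 1.57 × 10⁻²¹ J

p = h/λ = 6.626 × 10⁻³⁴ / 8.620 × 10⁻¹⁰ = 7.687 × 10⁻²⁵ kg·m/s.
KE = p²/(2m) = (7.687 × 10⁻²⁵)² / (2 × 1.884 × 10⁻²⁸) = 1.568 × 10⁻²¹ J = 1.57 × 10⁻²¹ J.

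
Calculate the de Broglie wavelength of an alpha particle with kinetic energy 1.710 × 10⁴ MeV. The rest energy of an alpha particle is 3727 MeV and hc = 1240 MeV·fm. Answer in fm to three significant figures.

Total energy E = KE + m₀c² = 1.710 × 10⁴ + 3727 = 20827 MeV.
(pc)² = E² − (m₀c²)² = (20827)² − (3727)² = 4.199 × 10⁸ MeV², so pc = 2.049 × 10⁴ MeV.
λ = hc/(pc) = 1240 MeV·fm / 2.049 × 10⁴ MeV = 0.0605 fm.

λ = 0.0605 fm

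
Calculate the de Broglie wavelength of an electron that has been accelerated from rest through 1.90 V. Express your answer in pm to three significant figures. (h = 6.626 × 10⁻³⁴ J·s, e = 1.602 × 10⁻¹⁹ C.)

KE = eV = 1.602 × 10⁻¹⁹ × 1.900 = 3.044 × 10⁻¹⁹ J.
p = √(2mKE) = √(2 × 9.109 × 10⁻³¹ × 3.044 × 10⁻¹⁹) = 7.447 × 10⁻²⁵ kg·m/s.
λ = h/p = 6.626 × 10⁻³⁴ / 7.447 × 10⁻²⁵ = 8.90 × 10⁻¹⁰ m = 890 pm.

λ = 890 pm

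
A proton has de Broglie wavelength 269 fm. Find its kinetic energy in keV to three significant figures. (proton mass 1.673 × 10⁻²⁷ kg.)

KE = 11.3 keV

p = h/λ = 6.626 × 10⁻³⁴ / 2.690 × 10⁻¹³ = 2.463 × 10⁻²¹ kg·m/s.
KE = p²/(2m) = (2.463 × 10⁻²¹)² / (2 × 1.673 × 10⁻²⁷) = 1.813 × 10⁻¹⁵ J = 11.3 keV.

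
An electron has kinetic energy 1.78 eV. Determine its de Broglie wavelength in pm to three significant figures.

KE = 1.78 eV = 2.852 × 10⁻¹⁹ J.
p = √(2mKE) = √(2 × 9.109 × 10⁻³¹ × 2.852 × 10⁻¹⁹) = 7.208 × 10⁻²⁵ kg·m/s.
λ = h/p = 6.626 × 10⁻³⁴ / 7.208 × 10⁻²⁵ = 9.19 × 10⁻¹⁰ m = 919 pm.

λ = 919 pm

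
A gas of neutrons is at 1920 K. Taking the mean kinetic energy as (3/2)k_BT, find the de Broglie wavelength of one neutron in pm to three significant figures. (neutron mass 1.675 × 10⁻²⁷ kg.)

KE = (3/2)k_BT = 1.5 × 1.381 × 10⁻²³ × 1920 = 3.977 × 10⁻²⁰ J.
p = √(2mKE) = √(2 × 1.675 × 10⁻²⁷ × 3.977 × 10⁻²⁰) = 1.154 × 10⁻²³ kg·m/s.
λ = h/p = 5.74 × 10⁻¹¹ m = 57.4 pm.

λ = 57.4 pm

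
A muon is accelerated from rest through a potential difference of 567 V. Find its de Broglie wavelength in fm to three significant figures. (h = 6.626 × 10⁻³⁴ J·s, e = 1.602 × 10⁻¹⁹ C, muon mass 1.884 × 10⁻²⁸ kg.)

λ = 3580 fm

KE = eV = 1.602 × 10⁻¹⁹ × 567.0 = 9.083 × 10⁻¹⁷ J.
p = √(2mKE) = √(2 × 1.884 × 10⁻²⁸ × 9.083 × 10⁻¹⁷) = 1.850 × 10⁻²² kg·m/s.
λ = h/p = 6.626 × 10⁻³⁴ / 1.850 × 10⁻²² = 3.58 × 10⁻¹² m = 3580 fm.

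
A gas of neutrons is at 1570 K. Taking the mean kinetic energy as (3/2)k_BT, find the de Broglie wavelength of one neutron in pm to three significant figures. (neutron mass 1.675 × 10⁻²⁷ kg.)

KE = (3/2)k_BT = 1.5 × 1.381 × 10⁻²³ × 1570 = 3.252 × 10⁻²⁰ J.
p = √(2mKE) = √(2 × 1.675 × 10⁻²⁷ × 3.252 × 10⁻²⁰) = 1.044 × 10⁻²³ kg·m/s.
λ = h/p = 6.35 × 10⁻¹¹ m = 63.5 pm.

λ = 63.5 pm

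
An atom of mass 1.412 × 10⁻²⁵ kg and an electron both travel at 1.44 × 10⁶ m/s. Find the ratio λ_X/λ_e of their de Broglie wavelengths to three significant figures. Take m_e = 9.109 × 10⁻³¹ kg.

λ_X/λ_e = 6.45 × 10⁻⁶

At fixed v, p = mv so λ = h/(mv) ∝ 1/m.
λ_X/λ_e = m_e/m_X = 9.109 × 10⁻³¹/1.412 × 10⁻²⁵ = 6.45 × 10⁻⁶.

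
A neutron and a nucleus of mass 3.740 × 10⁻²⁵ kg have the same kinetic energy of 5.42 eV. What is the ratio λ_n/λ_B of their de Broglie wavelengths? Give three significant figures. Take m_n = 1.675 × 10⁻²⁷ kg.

At fixed KE, p = √(2mKE) so λ = h/p ∝ 1/√m.
λ_n/λ_B = √(m_B/m_n) = √(3.740 × 10⁻²⁵/1.675 × 10⁻²⁷) = √(223.3) = 14.9.

λ_n/λ_B = 14.9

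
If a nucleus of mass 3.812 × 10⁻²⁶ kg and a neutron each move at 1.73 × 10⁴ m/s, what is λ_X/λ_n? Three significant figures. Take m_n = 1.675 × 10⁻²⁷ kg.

λ_X/λ_n = 0.0439

At fixed v, p = mv so λ = h/(mv) ∝ 1/m.
λ_X/λ_n = m_n/m_X = 1.675 × 10⁻²⁷/3.812 × 10⁻²⁶ = 0.0439.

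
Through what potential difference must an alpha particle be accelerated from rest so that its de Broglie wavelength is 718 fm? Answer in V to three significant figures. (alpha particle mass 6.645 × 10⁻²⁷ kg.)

p = h/λ = 6.626 × 10⁻³⁴ / 7.180 × 10⁻¹³ = 9.228 × 10⁻²² kg·m/s.
KE = p²/(2m) = 6.408 × 10⁻¹⁷ J.
V = KE/2e = 6.408 × 10⁻¹⁷ / (2 × 1.602 × 10⁻¹⁹) = 200 V.

V = 200 V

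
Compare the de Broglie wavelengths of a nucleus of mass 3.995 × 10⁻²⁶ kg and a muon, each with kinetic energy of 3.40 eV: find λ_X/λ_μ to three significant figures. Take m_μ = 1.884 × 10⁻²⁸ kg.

λ_X/λ_μ = 0.0687

At fixed KE, p = √(2mKE) so λ = h/p ∝ 1/√m.
λ_X/λ_μ = √(m_μ/m_X) = √(1.884 × 10⁻²⁸/3.995 × 10⁻²⁶) = √(4.716 × 10⁻³) = 0.0687.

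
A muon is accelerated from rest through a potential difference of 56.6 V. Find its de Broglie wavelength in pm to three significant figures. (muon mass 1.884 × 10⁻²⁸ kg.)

KE = eV = 1.602 × 10⁻¹⁹ × 56.60 = 9.067 × 10⁻¹⁸ J.
p = √(2mKE) = √(2 × 1.884 × 10⁻²⁸ × 9.067 × 10⁻¹⁸) = 5.845 × 10⁻²³ kg·m/s.
λ = h/p = 6.626 × 10⁻³⁴ / 5.845 × 10⁻²³ = 1.13 × 10⁻¹¹ m = 11.3 pm.

λ = 11.3 pm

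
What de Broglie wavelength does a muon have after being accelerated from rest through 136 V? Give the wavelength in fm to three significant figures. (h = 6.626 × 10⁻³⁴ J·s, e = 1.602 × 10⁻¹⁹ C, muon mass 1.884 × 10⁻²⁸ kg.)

λ = 7310 fm

KE = eV = 1.602 × 10⁻¹⁹ × 136.0 = 2.179 × 10⁻¹⁷ J.
p = √(2mKE) = √(2 × 1.884 × 10⁻²⁸ × 2.179 × 10⁻¹⁷) = 9.061 × 10⁻²³ kg·m/s.
λ = h/p = 6.626 × 10⁻³⁴ / 9.061 × 10⁻²³ = 7.31 × 10⁻¹² m = 7310 fm.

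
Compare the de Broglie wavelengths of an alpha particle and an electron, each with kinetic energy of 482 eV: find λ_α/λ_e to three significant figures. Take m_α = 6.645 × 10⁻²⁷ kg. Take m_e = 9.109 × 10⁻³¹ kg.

λ_α/λ_e = 0.0117

At fixed KE, p = √(2mKE) so λ = h/p ∝ 1/√m.
λ_α/λ_e = √(m_e/m_α) = √(9.109 × 10⁻³¹/6.645 × 10⁻²⁷) = √(1.371 × 10⁻⁴) = 0.0117.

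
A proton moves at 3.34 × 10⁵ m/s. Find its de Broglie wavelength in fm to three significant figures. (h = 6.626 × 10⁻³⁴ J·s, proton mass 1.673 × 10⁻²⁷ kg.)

λ = 1190 fm

p = mv = 1.673 × 10⁻²⁷ × 3.34 × 10⁵ = 5.588 × 10⁻²² kg·m/s.
λ = h/p = 6.626 × 10⁻³⁴ / 5.588 × 10⁻²² = 1.19 × 10⁻¹² m = 1190 fm.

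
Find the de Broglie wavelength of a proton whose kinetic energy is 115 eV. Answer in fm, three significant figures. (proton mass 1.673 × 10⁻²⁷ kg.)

KE = 115 eV = 1.842 × 10⁻¹⁷ J.
p = √(2mKE) = √(2 × 1.673 × 10⁻²⁷ × 1.842 × 10⁻¹⁷) = 2.483 × 10⁻²² kg·m/s.
λ = h/p = 6.626 × 10⁻³⁴ / 2.483 × 10⁻²² = 2.67 × 10⁻¹² m = 2670 fm.

λ = 2670 fm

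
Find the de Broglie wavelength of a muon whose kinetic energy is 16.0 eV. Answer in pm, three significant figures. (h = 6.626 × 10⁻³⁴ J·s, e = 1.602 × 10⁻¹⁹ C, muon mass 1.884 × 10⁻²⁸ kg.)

KE = 16.0 eV = 2.563 × 10⁻¹⁸ J.
p = √(2mKE) = √(2 × 1.884 × 10⁻²⁸ × 2.563 × 10⁻¹⁸) = 3.108 × 10⁻²³ kg·m/s.
λ = h/p = 6.626 × 10⁻³⁴ / 3.108 × 10⁻²³ = 2.13 × 10⁻¹¹ m = 21.3 pm.

λ = 21.3 pm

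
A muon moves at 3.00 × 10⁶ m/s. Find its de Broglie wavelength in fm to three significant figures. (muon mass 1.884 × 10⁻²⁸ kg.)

λ = 1170 fm

p = mv = 1.884 × 10⁻²⁸ × 3.00 × 10⁶ = 5.652 × 10⁻²² kg·m/s.
λ = h/p = 6.626 × 10⁻³⁴ / 5.652 × 10⁻²² = 1.17 × 10⁻¹² m = 1170 fm.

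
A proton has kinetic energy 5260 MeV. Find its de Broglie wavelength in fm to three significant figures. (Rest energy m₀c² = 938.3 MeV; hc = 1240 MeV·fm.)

λ = 0.202 fm

Total energy E = KE + m₀c² = 5260 + 938.3 = 6198.3 MeV.
(pc)² = E² − (m₀c²)² = (6198.3)² − (938.3)² = 3.754 × 10⁷ MeV², so pc = 6127 MeV.
λ = hc/(pc) = 1240 MeV·fm / 6127 MeV = 0.202 fm.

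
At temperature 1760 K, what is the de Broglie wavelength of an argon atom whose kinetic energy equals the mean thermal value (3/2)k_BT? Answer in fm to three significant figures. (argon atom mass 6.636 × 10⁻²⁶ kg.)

λ = 9530 fm

KE = (3/2)k_BT = 1.5 × 1.381 × 10⁻²³ × 1760 = 3.646 × 10⁻²⁰ J.
p = √(2mKE) = √(2 × 6.636 × 10⁻²⁶ × 3.646 × 10⁻²⁰) = 6.956 × 10⁻²³ kg·m/s.
λ = h/p = 9.53 × 10⁻¹² m = 9530 fm.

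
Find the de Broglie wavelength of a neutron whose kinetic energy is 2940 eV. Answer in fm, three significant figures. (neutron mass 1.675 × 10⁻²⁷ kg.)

KE = 2940 eV = 4.710 × 10⁻¹⁶ J.
p = √(2mKE) = √(2 × 1.675 × 10⁻²⁷ × 4.710 × 10⁻¹⁶) = 1.256 × 10⁻²¹ kg·m/s.
λ = h/p = 6.626 × 10⁻³⁴ / 1.256 × 10⁻²¹ = 5.28 × 10⁻¹³ m = 528 fm.

λ = 528 fm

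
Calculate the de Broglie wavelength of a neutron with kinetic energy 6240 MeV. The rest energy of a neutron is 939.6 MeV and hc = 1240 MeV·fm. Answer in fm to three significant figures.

Total energy E = KE + m₀c² = 6240 + 939.6 = 7179.6 MeV.
(pc)² = E² − (m₀c²)² = (7179.6)² − (939.6)² = 5.066 × 10⁷ MeV², so pc = 7118 MeV.
λ = hc/(pc) = 1240 MeV·fm / 7118 MeV = 0.174 fm.

λ = 0.174 fm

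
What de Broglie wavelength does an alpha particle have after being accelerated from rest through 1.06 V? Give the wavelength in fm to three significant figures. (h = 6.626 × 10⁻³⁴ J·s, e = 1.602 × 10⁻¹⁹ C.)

KE = 2eV = 2 × 1.602 × 10⁻¹⁹ × 1.060 = 3.396 × 10⁻¹⁹ J.
p = √(2mKE) = √(2 × 6.645 × 10⁻²⁷ × 3.396 × 10⁻¹⁹) = 6.718 × 10⁻²³ kg·m/s.
λ = h/p = 6.626 × 10⁻³⁴ / 6.718 × 10⁻²³ = 9.86 × 10⁻¹² m = 9860 fm.

λ = 9860 fm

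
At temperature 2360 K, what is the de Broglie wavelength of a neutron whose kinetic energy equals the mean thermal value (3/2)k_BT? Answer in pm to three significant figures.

KE = (3/2)k_BT = 1.5 × 1.381 × 10⁻²³ × 2360 = 4.889 × 10⁻²⁰ J.
p = √(2mKE) = √(2 × 1.675 × 10⁻²⁷ × 4.889 × 10⁻²⁰) = 1.280 × 10⁻²³ kg·m/s.
λ = h/p = 5.18 × 10⁻¹¹ m = 51.8 pm.

λ = 51.8 pm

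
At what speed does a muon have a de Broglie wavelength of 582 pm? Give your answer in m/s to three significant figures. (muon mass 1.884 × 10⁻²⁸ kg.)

v = 6040 m/s

p = h/λ = 6.626 × 10⁻³⁴ / 5.820 × 10⁻¹⁰ = 1.138 × 10⁻²⁴ kg·m/s.
v = p/m = 1.138 × 10⁻²⁴ / 1.884 × 10⁻²⁸ = 6.04 × 10³ m/s = 6040 m/s.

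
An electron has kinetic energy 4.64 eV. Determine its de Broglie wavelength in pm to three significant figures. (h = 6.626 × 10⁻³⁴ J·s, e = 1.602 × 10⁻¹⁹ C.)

KE = 4.64 eV = 7.433 × 10⁻¹⁹ J.
p = √(2mKE) = √(2 × 9.109 × 10⁻³¹ × 7.433 × 10⁻¹⁹) = 1.164 × 10⁻²⁴ kg·m/s.
λ = h/p = 6.626 × 10⁻³⁴ / 1.164 × 10⁻²⁴ = 5.69 × 10⁻¹⁰ m = 569 pm.

λ = 569 pm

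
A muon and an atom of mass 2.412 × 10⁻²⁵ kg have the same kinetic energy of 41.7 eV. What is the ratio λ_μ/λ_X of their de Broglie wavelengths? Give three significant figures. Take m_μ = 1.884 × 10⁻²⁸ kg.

At fixed KE, p = √(2mKE) so λ = h/p ∝ 1/√m.
λ_μ/λ_X = √(m_X/m_μ) = √(2.412 × 10⁻²⁵/1.884 × 10⁻²⁸) = √(1280) = 35.8.

λ_μ/λ_X = 35.8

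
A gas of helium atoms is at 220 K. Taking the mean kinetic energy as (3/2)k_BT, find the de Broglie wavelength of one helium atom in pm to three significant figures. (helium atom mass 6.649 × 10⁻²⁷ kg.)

λ = 85.1 pm

KE = (3/2)k_BT = 1.5 × 1.381 × 10⁻²³ × 220 = 4.557 × 10⁻²¹ J.
p = √(2mKE) = √(2 × 6.649 × 10⁻²⁷ × 4.557 × 10⁻²¹) = 7.785 × 10⁻²⁴ kg·m/s.
λ = h/p = 8.51 × 10⁻¹¹ m = 85.1 pm.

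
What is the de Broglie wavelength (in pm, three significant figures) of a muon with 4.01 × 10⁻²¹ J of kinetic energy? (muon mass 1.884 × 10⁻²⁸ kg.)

λ = 539 pm

p = √(2mKE) = √(2 × 1.884 × 10⁻²⁸ × 4.010 × 10⁻²¹) = 1.229 × 10⁻²⁴ kg·m/s.
λ = h/p = 6.626 × 10⁻³⁴ / 1.229 × 10⁻²⁴ = 5.39 × 10⁻¹⁰ m = 539 pm.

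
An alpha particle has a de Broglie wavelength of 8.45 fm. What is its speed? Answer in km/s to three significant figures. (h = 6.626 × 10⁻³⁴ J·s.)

v = 1.18 × 10⁴ km/s

p = h/λ = 6.626 × 10⁻³⁴ / 8.450 × 10⁻¹⁵ = 7.841 × 10⁻²⁰ kg·m/s.
v = p/m = 7.841 × 10⁻²⁰ / 6.645 × 10⁻²⁷ = 1.18 × 10⁷ m/s = 1.18 × 10⁴ km/s.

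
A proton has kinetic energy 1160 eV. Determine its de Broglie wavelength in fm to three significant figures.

KE = 1160 eV = 1.858 × 10⁻¹⁶ J.
p = √(2mKE) = √(2 × 1.673 × 10⁻²⁷ × 1.858 × 10⁻¹⁶) = 7.885 × 10⁻²² kg·m/s.
λ = h/p = 6.626 × 10⁻³⁴ / 7.885 × 10⁻²² = 8.40 × 10⁻¹³ m = 840 fm.

λ = 840 fm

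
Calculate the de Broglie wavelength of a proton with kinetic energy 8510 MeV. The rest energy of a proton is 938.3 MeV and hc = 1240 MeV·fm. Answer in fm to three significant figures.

λ = 0.132 fm

Total energy E = KE + m₀c² = 8510 + 938.3 = 9448.3 MeV.
(pc)² = E² − (m₀c²)² = (9448.3)² − (938.3)² = 8.839 × 10⁷ MeV², so pc = 9402 MeV.
λ = hc/(pc) = 1240 MeV·fm / 9402 MeV = 0.132 fm.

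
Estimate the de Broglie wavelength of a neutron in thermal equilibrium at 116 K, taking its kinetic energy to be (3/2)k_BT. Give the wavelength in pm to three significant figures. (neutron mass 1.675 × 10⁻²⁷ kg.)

λ = 234 pm

KE = (3/2)k_BT = 1.5 × 1.381 × 10⁻²³ × 116 = 2.403 × 10⁻²¹ J.
p = √(2mKE) = √(2 × 1.675 × 10⁻²⁷ × 2.403 × 10⁻²¹) = 2.837 × 10⁻²⁴ kg·m/s.
λ = h/p = 2.34 × 10⁻¹⁰ m = 234 pm.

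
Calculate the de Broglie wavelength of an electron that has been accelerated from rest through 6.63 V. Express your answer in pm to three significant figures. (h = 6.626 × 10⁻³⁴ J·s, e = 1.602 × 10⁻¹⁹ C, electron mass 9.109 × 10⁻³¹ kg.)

λ = 476 pm

KE = eV = 1.602 × 10⁻¹⁹ × 6.630 = 1.062 × 10⁻¹⁸ J.
p = √(2mKE) = √(2 × 9.109 × 10⁻³¹ × 1.062 × 10⁻¹⁸) = 1.391 × 10⁻²⁴ kg·m/s.
λ = h/p = 6.626 × 10⁻³⁴ / 1.391 × 10⁻²⁴ = 4.76 × 10⁻¹⁰ m = 476 pm.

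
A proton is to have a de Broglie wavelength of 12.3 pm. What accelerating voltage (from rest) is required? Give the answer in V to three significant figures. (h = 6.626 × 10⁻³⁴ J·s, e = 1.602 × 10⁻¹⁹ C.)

V = 5.41 V

p = h/λ = 6.626 × 10⁻³⁴ / 1.230 × 10⁻¹¹ = 5.387 × 10⁻²³ kg·m/s.
KE = p²/(2m) = 8.673 × 10⁻¹⁹ J.
V = KE/e = 8.673 × 10⁻¹⁹ / (1.602 × 10⁻¹⁹) = 5.41 V.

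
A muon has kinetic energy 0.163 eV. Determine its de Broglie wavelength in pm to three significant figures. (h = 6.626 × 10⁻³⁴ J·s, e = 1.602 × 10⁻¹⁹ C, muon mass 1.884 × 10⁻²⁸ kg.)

λ = 211 pm

KE = 0.163 eV = 2.611 × 10⁻²⁰ J.
p = √(2mKE) = √(2 × 1.884 × 10⁻²⁸ × 2.611 × 10⁻²⁰) = 3.137 × 10⁻²⁴ kg·m/s.
λ = h/p = 6.626 × 10⁻³⁴ / 3.137 × 10⁻²⁴ = 2.11 × 10⁻¹⁰ m = 211 pm.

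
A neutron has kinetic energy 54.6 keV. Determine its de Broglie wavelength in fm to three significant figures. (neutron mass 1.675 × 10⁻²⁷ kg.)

KE = 54.6 keV = 8.747 × 10⁻¹⁵ J.
p = √(2mKE) = √(2 × 1.675 × 10⁻²⁷ × 8.747 × 10⁻¹⁵) = 5.413 × 10⁻²¹ kg·m/s.
λ = h/p = 6.626 × 10⁻³⁴ / 5.413 × 10⁻²¹ = 1.22 × 10⁻¹³ m = 122 fm.

λ = 122 fm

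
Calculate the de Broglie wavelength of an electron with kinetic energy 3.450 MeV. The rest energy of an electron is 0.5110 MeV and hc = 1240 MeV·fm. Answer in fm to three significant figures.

Total energy E = KE + m₀c² = 3.450 + 0.5110 = 3.9610 MeV.
(pc)² = E² − (m₀c²)² = (3.9610)² − (0.5110)² = 15.43 MeV², so pc = 3.928 MeV.
λ = hc/(pc) = 1240 MeV·fm / 3.928 MeV = 316 fm.

λ = 316 fm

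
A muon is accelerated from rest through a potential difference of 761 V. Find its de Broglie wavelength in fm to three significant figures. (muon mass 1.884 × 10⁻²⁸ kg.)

λ = 3090 fm

KE = eV = 1.602 × 10⁻¹⁹ × 761.0 = 1.219 × 10⁻¹⁶ J.
p = √(2mKE) = √(2 × 1.884 × 10⁻²⁸ × 1.219 × 10⁻¹⁶) = 2.143 × 10⁻²² kg·m/s.
λ = h/p = 6.626 × 10⁻³⁴ / 2.143 × 10⁻²² = 3.09 × 10⁻¹² m = 3090 fm.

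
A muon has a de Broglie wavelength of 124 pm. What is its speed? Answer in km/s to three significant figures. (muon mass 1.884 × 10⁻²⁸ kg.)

p = h/λ = 6.626 × 10⁻³⁴ / 1.240 × 10⁻¹⁰ = 5.344 × 10⁻²⁴ kg·m/s.
v = p/m = 5.344 × 10⁻²⁴ / 1.884 × 10⁻²⁸ = 2.84 × 10⁴ m/s = 28.4 km/s.

v = 28.4 km/s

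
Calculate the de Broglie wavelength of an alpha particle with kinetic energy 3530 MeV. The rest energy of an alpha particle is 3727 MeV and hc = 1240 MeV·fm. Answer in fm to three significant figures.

Total energy E = KE + m₀c² = 3530 + 3727 = 7257 MeV.
(pc)² = E² − (m₀c²)² = (7257)² − (3727)² = 3.877 × 10⁷ MeV², so pc = 6227 MeV.
λ = hc/(pc) = 1240 MeV·fm / 6227 MeV = 0.199 fm.

λ = 0.199 fm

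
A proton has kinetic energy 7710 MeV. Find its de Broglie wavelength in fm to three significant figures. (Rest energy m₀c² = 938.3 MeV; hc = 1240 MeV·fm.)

λ = 0.144 fm

Total energy E = KE + m₀c² = 7710 + 938.3 = 8648.3 MeV.
(pc)² = E² − (m₀c²)² = (8648.3)² − (938.3)² = 7.391 × 10⁷ MeV², so pc = 8597 MeV.
λ = hc/(pc) = 1240 MeV·fm / 8597 MeV = 0.144 fm.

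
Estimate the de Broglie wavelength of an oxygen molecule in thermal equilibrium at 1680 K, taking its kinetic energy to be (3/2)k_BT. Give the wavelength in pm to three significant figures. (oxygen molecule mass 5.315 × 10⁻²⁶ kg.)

KE = (3/2)k_BT = 1.5 × 1.381 × 10⁻²³ × 1680 = 3.480 × 10⁻²⁰ J.
p = √(2mKE) = √(2 × 5.315 × 10⁻²⁶ × 3.480 × 10⁻²⁰) = 6.082 × 10⁻²³ kg·m/s.
λ = h/p = 1.09 × 10⁻¹¹ m = 10.9 pm.

λ = 10.9 pm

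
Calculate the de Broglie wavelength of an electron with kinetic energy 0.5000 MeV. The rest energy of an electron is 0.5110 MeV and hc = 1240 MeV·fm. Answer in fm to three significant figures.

Total energy E = KE + m₀c² = 0.5000 + 0.5110 = 1.0110 MeV.
(pc)² = E² − (m₀c²)² = (1.0110)² − (0.5110)² = 0.7610 MeV², so pc = 0.8724 MeV.
λ = hc/(pc) = 1240 MeV·fm / 0.8724 MeV = 1420 fm.

λ = 1420 fm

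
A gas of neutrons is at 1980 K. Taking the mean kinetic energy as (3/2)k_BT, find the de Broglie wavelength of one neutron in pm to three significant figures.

λ = 56.5 pm

KE = (3/2)k_BT = 1.5 × 1.381 × 10⁻²³ × 1980 = 4.102 × 10⁻²⁰ J.
p = √(2mKE) = √(2 × 1.675 × 10⁻²⁷ × 4.102 × 10⁻²⁰) = 1.172 × 10⁻²³ kg·m/s.
λ = h/p = 5.65 × 10⁻¹¹ m = 56.5 pm.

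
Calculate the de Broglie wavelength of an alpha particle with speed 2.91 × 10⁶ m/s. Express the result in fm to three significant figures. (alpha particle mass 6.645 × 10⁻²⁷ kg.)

p = mv = 6.645 × 10⁻²⁷ × 2.91 × 10⁶ = 1.934 × 10⁻²⁰ kg·m/s.
λ = h/p = 6.626 × 10⁻³⁴ / 1.934 × 10⁻²⁰ = 3.43 × 10⁻¹⁴ m = 34.3 fm.

λ = 34.3 fm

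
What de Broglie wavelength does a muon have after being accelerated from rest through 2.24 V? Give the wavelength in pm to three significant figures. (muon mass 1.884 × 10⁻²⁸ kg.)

KE = eV = 1.602 × 10⁻¹⁹ × 2.240 = 3.588 × 10⁻¹⁹ J.
p = √(2mKE) = √(2 × 1.884 × 10⁻²⁸ × 3.588 × 10⁻¹⁹) = 1.163 × 10⁻²³ kg·m/s.
λ = h/p = 6.626 × 10⁻³⁴ / 1.163 × 10⁻²³ = 5.70 × 10⁻¹¹ m = 57.0 pm.

λ = 57.0 pm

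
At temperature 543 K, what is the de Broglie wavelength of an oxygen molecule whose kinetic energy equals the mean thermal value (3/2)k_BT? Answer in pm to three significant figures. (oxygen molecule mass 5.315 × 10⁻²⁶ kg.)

λ = 19.2 pm

KE = (3/2)k_BT = 1.5 × 1.381 × 10⁻²³ × 543 = 1.125 × 10⁻²⁰ J.
p = √(2mKE) = √(2 × 5.315 × 10⁻²⁶ × 1.125 × 10⁻²⁰) = 3.458 × 10⁻²³ kg·m/s.
λ = h/p = 1.92 × 10⁻¹¹ m = 19.2 pm.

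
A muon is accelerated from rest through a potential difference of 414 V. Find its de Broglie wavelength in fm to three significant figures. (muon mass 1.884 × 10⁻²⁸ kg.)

KE = eV = 1.602 × 10⁻¹⁹ × 414.0 = 6.632 × 10⁻¹⁷ J.
p = √(2mKE) = √(2 × 1.884 × 10⁻²⁸ × 6.632 × 10⁻¹⁷) = 1.581 × 10⁻²² kg·m/s.
λ = h/p = 6.626 × 10⁻³⁴ / 1.581 × 10⁻²² = 4.19 × 10⁻¹² m = 4190 fm.

λ = 4190 fm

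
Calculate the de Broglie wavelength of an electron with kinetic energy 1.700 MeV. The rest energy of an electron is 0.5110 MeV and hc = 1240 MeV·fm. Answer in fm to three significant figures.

λ = 576 fm

Total energy E = KE + m₀c² = 1.700 + 0.5110 = 2.2110 MeV.
(pc)² = E² − (m₀c²)² = (2.2110)² − (0.5110)² = 4.627 MeV², so pc = 2.151 MeV.
λ = hc/(pc) = 1240 MeV·fm / 2.151 MeV = 576 fm.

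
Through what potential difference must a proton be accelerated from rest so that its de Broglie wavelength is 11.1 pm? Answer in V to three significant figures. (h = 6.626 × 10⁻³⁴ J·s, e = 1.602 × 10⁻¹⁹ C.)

V = 6.65 V

p = h/λ = 6.626 × 10⁻³⁴ / 1.110 × 10⁻¹¹ = 5.969 × 10⁻²³ kg·m/s.
KE = p²/(2m) = 1.065 × 10⁻¹⁸ J.
V = KE/e = 1.065 × 10⁻¹⁸ / (1.602 × 10⁻¹⁹) = 6.65 V.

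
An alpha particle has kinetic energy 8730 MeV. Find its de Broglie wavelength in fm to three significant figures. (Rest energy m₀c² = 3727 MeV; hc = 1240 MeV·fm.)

λ = 0.104 fm

Total energy E = KE + m₀c² = 8730 + 3727 = 12457 MeV.
(pc)² = E² − (m₀c²)² = (12457)² − (3727)² = 1.413 × 10⁸ MeV², so pc = 1.189 × 10⁴ MeV.
λ = hc/(pc) = 1240 MeV·fm / 1.189 × 10⁴ MeV = 0.104 fm.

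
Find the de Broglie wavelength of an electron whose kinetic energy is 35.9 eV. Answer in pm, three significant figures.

λ = 205 pm

KE = 35.9 eV = 5.751 × 10⁻¹⁸ J.
p = √(2mKE) = √(2 × 9.109 × 10⁻³¹ × 5.751 × 10⁻¹⁸) = 3.237 × 10⁻²⁴ kg·m/s.
λ = h/p = 6.626 × 10⁻³⁴ / 3.237 × 10⁻²⁴ = 2.05 × 10⁻¹⁰ m = 205 pm.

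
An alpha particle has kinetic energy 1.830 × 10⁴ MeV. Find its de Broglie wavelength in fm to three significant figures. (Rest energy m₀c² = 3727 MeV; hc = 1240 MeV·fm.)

Total energy E = KE + m₀c² = 1.830 × 10⁴ + 3727 = 22027 MeV.
(pc)² = E² − (m₀c²)² = (22027)² − (3727)² = 4.713 × 10⁸ MeV², so pc = 2.171 × 10⁴ MeV.
λ = hc/(pc) = 1240 MeV·fm / 2.171 × 10⁴ MeV = 0.0571 fm.

λ = 0.0571 fm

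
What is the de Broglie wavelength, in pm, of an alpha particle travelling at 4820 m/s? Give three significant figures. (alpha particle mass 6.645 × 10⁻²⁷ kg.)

λ = 20.7 pm

p = mv = 6.645 × 10⁻²⁷ × 4820 = 3.203 × 10⁻²³ kg·m/s.
λ = h/p = 6.626 × 10⁻³⁴ / 3.203 × 10⁻²³ = 2.07 × 10⁻¹¹ m = 20.7 pm.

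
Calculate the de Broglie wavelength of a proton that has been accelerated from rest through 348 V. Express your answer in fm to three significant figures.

λ = 1530 fm

KE = eV = 1.602 × 10⁻¹⁹ × 348.0 = 5.575 × 10⁻¹⁷ J.
p = √(2mKE) = √(2 × 1.673 × 10⁻²⁷ × 5.575 × 10⁻¹⁷) = 4.319 × 10⁻²² kg·m/s.
λ = h/p = 6.626 × 10⁻³⁴ / 4.319 × 10⁻²² = 1.53 × 10⁻¹² m = 1530 fm.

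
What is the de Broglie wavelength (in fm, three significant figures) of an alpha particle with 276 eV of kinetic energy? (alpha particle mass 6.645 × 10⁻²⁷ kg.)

KE = 276 eV = 4.422 × 10⁻¹⁷ J.
p = √(2mKE) = √(2 × 6.645 × 10⁻²⁷ × 4.422 × 10⁻¹⁷) = 7.666 × 10⁻²² kg·m/s.
λ = h/p = 6.626 × 10⁻³⁴ / 7.666 × 10⁻²² = 8.64 × 10⁻¹³ m = 864 fm.

λ = 864 fm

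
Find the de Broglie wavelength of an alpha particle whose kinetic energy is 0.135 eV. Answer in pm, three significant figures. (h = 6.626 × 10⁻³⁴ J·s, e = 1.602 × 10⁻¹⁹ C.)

λ = 39.1 pm

KE = 0.135 eV = 2.163 × 10⁻²⁰ J.
p = √(2mKE) = √(2 × 6.645 × 10⁻²⁷ × 2.163 × 10⁻²⁰) = 1.695 × 10⁻²³ kg·m/s.
λ = h/p = 6.626 × 10⁻³⁴ / 1.695 × 10⁻²³ = 3.91 × 10⁻¹¹ m = 39.1 pm.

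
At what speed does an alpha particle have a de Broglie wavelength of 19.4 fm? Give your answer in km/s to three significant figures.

v = 5140 km/s

p = h/λ = 6.626 × 10⁻³⁴ / 1.940 × 10⁻¹⁴ = 3.415 × 10⁻²⁰ kg·m/s.
v = p/m = 3.415 × 10⁻²⁰ / 6.645 × 10⁻²⁷ = 5.14 × 10⁶ m/s = 5140 km/s.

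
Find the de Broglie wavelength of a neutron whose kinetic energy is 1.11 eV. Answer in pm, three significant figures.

λ = 27.1 pm

KE = 1.11 eV = 1.778 × 10⁻¹⁹ J.
p = √(2mKE) = √(2 × 1.675 × 10⁻²⁷ × 1.778 × 10⁻¹⁹) = 2.441 × 10⁻²³ kg·m/s.
λ = h/p = 6.626 × 10⁻³⁴ / 2.441 × 10⁻²³ = 2.71 × 10⁻¹¹ m = 27.1 pm.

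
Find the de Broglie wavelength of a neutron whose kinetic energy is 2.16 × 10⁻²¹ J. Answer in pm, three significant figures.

λ = 246 pm

p = √(2mKE) = √(2 × 1.675 × 10⁻²⁷ × 2.160 × 10⁻²¹) = 2.690 × 10⁻²⁴ kg·m/s.
λ = h/p = 6.626 × 10⁻³⁴ / 2.690 × 10⁻²⁴ = 2.46 × 10⁻¹⁰ m = 246 pm.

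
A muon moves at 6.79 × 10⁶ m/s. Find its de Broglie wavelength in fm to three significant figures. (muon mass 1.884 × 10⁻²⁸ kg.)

p = mv = 1.884 × 10⁻²⁸ × 6.79 × 10⁶ = 1.279 × 10⁻²¹ kg·m/s.
λ = h/p = 6.626 × 10⁻³⁴ / 1.279 × 10⁻²¹ = 5.18 × 10⁻¹³ m = 518 fm.

λ = 518 fm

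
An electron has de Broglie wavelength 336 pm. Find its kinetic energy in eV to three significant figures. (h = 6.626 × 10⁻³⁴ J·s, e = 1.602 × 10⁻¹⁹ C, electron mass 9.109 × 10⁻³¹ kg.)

KE = 13.3 eV

p = h/λ = 6.626 × 10⁻³⁴ / 3.360 × 10⁻¹⁰ = 1.972 × 10⁻²⁴ kg·m/s.
KE = p²/(2m) = (1.972 × 10⁻²⁴)² / (2 × 9.109 × 10⁻³¹) = 2.135 × 10⁻¹⁸ J = 13.3 eV.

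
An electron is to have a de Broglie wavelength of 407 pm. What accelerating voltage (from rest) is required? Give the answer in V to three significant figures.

p = h/λ = 6.626 × 10⁻³⁴ / 4.070 × 10⁻¹⁰ = 1.628 × 10⁻²⁴ kg·m/s.
KE = p²/(2m) = 1.455 × 10⁻¹⁸ J.
V = KE/e = 1.455 × 10⁻¹⁸ / (1.602 × 10⁻¹⁹) = 9.08 V.

V = 9.08 V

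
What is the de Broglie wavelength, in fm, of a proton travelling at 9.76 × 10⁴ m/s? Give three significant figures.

λ = 4060 fm

p = mv = 1.673 × 10⁻²⁷ × 9.76 × 10⁴ = 1.633 × 10⁻²² kg·m/s.
λ = h/p = 6.626 × 10⁻³⁴ / 1.633 × 10⁻²² = 4.06 × 10⁻¹² m = 4060 fm.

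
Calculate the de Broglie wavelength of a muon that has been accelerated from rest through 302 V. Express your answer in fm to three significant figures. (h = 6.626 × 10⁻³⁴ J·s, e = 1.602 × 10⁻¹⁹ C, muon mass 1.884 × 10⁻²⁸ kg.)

KE = eV = 1.602 × 10⁻¹⁹ × 302.0 = 4.838 × 10⁻¹⁷ J.
p = √(2mKE) = √(2 × 1.884 × 10⁻²⁸ × 4.838 × 10⁻¹⁷) = 1.350 × 10⁻²² kg·m/s.
λ = h/p = 6.626 × 10⁻³⁴ / 1.350 × 10⁻²² = 4.91 × 10⁻¹² m = 4910 fm.

λ = 4910 fm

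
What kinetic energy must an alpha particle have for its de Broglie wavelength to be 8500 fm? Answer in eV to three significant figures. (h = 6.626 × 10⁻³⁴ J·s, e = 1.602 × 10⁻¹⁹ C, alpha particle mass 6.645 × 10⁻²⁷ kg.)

p = h/λ = 6.626 × 10⁻³⁴ / 8.500 × 10⁻¹² = 7.795 × 10⁻²³ kg·m/s.
KE = p²/(2m) = (7.795 × 10⁻²³)² / (2 × 6.645 × 10⁻²⁷) = 4.572 × 10⁻¹⁹ J = 2.85 eV.

KE = 2.85 eV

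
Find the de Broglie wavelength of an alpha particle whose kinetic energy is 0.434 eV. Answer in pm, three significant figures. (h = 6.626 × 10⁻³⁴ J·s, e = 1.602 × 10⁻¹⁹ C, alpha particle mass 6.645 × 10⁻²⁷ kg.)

λ = 21.8 pm

KE = 0.434 eV = 6.953 × 10⁻²⁰ J.
p = √(2mKE) = √(2 × 6.645 × 10⁻²⁷ × 6.953 × 10⁻²⁰) = 3.040 × 10⁻²³ kg·m/s.
λ = h/p = 6.626 × 10⁻³⁴ / 3.040 × 10⁻²³ = 2.18 × 10⁻¹¹ m = 21.8 pm.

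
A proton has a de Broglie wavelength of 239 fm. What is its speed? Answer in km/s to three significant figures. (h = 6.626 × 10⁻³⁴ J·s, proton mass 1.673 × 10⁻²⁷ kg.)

v = 1660 km/s

p = h/λ = 6.626 × 10⁻³⁴ / 2.390 × 10⁻¹³ = 2.772 × 10⁻²¹ kg·m/s.
v = p/m = 2.772 × 10⁻²¹ / 1.673 × 10⁻²⁷ = 1.66 × 10⁶ m/s = 1660 km/s.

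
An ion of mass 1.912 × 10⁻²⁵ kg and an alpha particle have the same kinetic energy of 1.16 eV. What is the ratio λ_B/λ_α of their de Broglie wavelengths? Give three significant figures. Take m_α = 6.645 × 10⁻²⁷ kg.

At fixed KE, p = √(2mKE) so λ = h/p ∝ 1/√m.
λ_B/λ_α = √(m_α/m_B) = √(6.645 × 10⁻²⁷/1.912 × 10⁻²⁵) = √(0.03475) = 0.186.

λ_B/λ_α = 0.186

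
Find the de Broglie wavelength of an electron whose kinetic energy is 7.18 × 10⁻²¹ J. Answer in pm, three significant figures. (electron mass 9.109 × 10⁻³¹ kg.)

λ = 5790 pm

p = √(2mKE) = √(2 × 9.109 × 10⁻³¹ × 7.180 × 10⁻²¹) = 1.144 × 10⁻²⁵ kg·m/s.
λ = h/p = 6.626 × 10⁻³⁴ / 1.144 × 10⁻²⁵ = 5.79 × 10⁻⁹ m = 5790 pm.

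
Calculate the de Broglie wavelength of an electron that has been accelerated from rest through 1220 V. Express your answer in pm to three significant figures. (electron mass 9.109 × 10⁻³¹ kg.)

λ = 35.1 pm

KE = eV = 1.602 × 10⁻¹⁹ × 1220 = 1.954 × 10⁻¹⁶ J.
p = √(2mKE) = √(2 × 9.109 × 10⁻³¹ × 1.954 × 10⁻¹⁶) = 1.887 × 10⁻²³ kg·m/s.
λ = h/p = 6.626 × 10⁻³⁴ / 1.887 × 10⁻²³ = 3.51 × 10⁻¹¹ m = 35.1 pm.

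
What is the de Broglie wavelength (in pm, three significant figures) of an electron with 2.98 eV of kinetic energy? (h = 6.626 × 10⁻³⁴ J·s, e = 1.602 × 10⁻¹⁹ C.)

λ = 710 pm

KE = 2.98 eV = 4.774 × 10⁻¹⁹ J.
p = √(2mKE) = √(2 × 9.109 × 10⁻³¹ × 4.774 × 10⁻¹⁹) = 9.326 × 10⁻²⁵ kg·m/s.
λ = h/p = 6.626 × 10⁻³⁴ / 9.326 × 10⁻²⁵ = 7.10 × 10⁻¹⁰ m = 710 pm.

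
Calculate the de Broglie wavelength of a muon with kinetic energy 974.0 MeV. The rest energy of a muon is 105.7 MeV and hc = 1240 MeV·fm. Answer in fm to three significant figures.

Total energy E = KE + m₀c² = 974.0 + 105.7 = 1079.7 MeV.
(pc)² = E² − (m₀c²)² = (1079.7)² − (105.7)² = 1.155 × 10⁶ MeV², so pc = 1075 MeV.
λ = hc/(pc) = 1240 MeV·fm / 1075 MeV = 1.15 fm.

λ = 1.15 fm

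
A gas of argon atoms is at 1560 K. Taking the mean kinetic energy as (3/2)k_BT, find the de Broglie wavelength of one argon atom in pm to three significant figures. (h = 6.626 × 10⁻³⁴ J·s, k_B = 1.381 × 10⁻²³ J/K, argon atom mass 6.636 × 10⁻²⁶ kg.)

λ = 10.1 pm

KE = (3/2)k_BT = 1.5 × 1.381 × 10⁻²³ × 1560 = 3.232 × 10⁻²⁰ J.
p = √(2mKE) = √(2 × 6.636 × 10⁻²⁶ × 3.232 × 10⁻²⁰) = 6.549 × 10⁻²³ kg·m/s.
λ = h/p = 1.01 × 10⁻¹¹ m = 10.1 pm.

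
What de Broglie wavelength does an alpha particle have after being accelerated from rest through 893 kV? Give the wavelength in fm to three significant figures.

λ = 10.7 fm

KE = 2eV = 2 × 1.602 × 10⁻¹⁹ × 8.930 × 10⁵ = 2.861 × 10⁻¹³ J.
p = √(2mKE) = √(2 × 6.645 × 10⁻²⁷ × 2.861 × 10⁻¹³) = 6.166 × 10⁻²⁰ kg·m/s.
λ = h/p = 6.626 × 10⁻³⁴ / 6.166 × 10⁻²⁰ = 1.07 × 10⁻¹⁴ m = 10.7 fm.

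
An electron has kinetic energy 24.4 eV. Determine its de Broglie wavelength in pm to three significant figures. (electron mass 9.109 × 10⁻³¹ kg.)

KE = 24.4 eV = 3.909 × 10⁻¹⁸ J.
p = √(2mKE) = √(2 × 9.109 × 10⁻³¹ × 3.909 × 10⁻¹⁸) = 2.669 × 10⁻²⁴ kg·m/s.
λ = h/p = 6.626 × 10⁻³⁴ / 2.669 × 10⁻²⁴ = 2.48 × 10⁻¹⁰ m = 248 pm.

λ = 248 pm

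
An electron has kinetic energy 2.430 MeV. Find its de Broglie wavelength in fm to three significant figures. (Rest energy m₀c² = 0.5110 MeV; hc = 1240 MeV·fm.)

λ = 428 fm

Total energy E = KE + m₀c² = 2.430 + 0.5110 = 2.9410 MeV.
(pc)² = E² − (m₀c²)² = (2.9410)² − (0.5110)² = 8.388 MeV², so pc = 2.896 MeV.
λ = hc/(pc) = 1240 MeV·fm / 2.896 MeV = 428 fm.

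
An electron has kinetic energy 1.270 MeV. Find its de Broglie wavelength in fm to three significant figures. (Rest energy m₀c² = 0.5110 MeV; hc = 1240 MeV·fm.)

λ = 727 fm

Total energy E = KE + m₀c² = 1.270 + 0.5110 = 1.7810 MeV.
(pc)² = E² − (m₀c²)² = (1.7810)² − (0.5110)² = 2.911 MeV², so pc = 1.706 MeV.
λ = hc/(pc) = 1240 MeV·fm / 1.706 MeV = 727 fm.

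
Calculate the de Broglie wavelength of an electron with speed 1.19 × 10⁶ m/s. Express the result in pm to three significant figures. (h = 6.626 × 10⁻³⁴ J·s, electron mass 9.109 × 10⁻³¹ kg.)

p = mv = 9.109 × 10⁻³¹ × 1.19 × 10⁶ = 1.084 × 10⁻²⁴ kg·m/s.
λ = h/p = 6.626 × 10⁻³⁴ / 1.084 × 10⁻²⁴ = 6.11 × 10⁻¹⁰ m = 611 pm.

λ = 611 pm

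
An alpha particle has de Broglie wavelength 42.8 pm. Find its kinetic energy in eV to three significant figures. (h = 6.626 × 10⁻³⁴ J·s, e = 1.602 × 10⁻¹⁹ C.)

KE = 0.113 eV

p = h/λ = 6.626 × 10⁻³⁴ / 4.280 × 10⁻¹¹ = 1.548 × 10⁻²³ kg·m/s.
KE = p²/(2m) = (1.548 × 10⁻²³)² / (2 × 6.645 × 10⁻²⁷) = 1.803 × 10⁻²⁰ J = 0.113 eV.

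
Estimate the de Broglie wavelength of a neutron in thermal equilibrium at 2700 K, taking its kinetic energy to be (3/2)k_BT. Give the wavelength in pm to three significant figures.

λ = 48.4 pm

KE = (3/2)k_BT = 1.5 × 1.381 × 10⁻²³ × 2700 = 5.593 × 10⁻²⁰ J.
p = √(2mKE) = √(2 × 1.675 × 10⁻²⁷ × 5.593 × 10⁻²⁰) = 1.369 × 10⁻²³ kg·m/s.
λ = h/p = 4.84 × 10⁻¹¹ m = 48.4 pm.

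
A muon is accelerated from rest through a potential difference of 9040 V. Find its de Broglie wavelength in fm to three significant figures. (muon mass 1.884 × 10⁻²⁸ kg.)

λ = 897 fm

KE = eV = 1.602 × 10⁻¹⁹ × 9040 = 1.448 × 10⁻¹⁵ J.
p = √(2mKE) = √(2 × 1.884 × 10⁻²⁸ × 1.448 × 10⁻¹⁵) = 7.387 × 10⁻²² kg·m/s.
λ = h/p = 6.626 × 10⁻³⁴ / 7.387 × 10⁻²² = 8.97 × 10⁻¹³ m = 897 fm.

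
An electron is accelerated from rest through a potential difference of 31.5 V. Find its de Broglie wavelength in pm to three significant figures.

λ = 219 pm

KE = eV = 1.602 × 10⁻¹⁹ × 31.50 = 5.046 × 10⁻¹⁸ J.
p = √(2mKE) = √(2 × 9.109 × 10⁻³¹ × 5.046 × 10⁻¹⁸) = 3.032 × 10⁻²⁴ kg·m/s.
λ = h/p = 6.626 × 10⁻³⁴ / 3.032 × 10⁻²⁴ = 2.19 × 10⁻¹⁰ m = 219 pm.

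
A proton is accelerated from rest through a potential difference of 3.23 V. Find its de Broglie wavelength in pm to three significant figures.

KE = eV = 1.602 × 10⁻¹⁹ × 3.230 = 5.174 × 10⁻¹⁹ J.
p = √(2mKE) = √(2 × 1.673 × 10⁻²⁷ × 5.174 × 10⁻¹⁹) = 4.161 × 10⁻²³ kg·m/s.
λ = h/p = 6.626 × 10⁻³⁴ / 4.161 × 10⁻²³ = 1.59 × 10⁻¹¹ m = 15.9 pm.

λ = 15.9 pm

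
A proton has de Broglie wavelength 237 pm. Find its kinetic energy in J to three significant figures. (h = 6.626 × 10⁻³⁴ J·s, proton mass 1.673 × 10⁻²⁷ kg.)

KE = 2.34 × 10⁻²¹ J

p = h/λ = 6.626 × 10⁻³⁴ / 2.370 × 10⁻¹⁰ = 2.796 × 10⁻²⁴ kg·m/s.
KE = p²/(2m) = (2.796 × 10⁻²⁴)² / (2 × 1.673 × 10⁻²⁷) = 2.336 × 10⁻²¹ J = 2.34 × 10⁻²¹ J.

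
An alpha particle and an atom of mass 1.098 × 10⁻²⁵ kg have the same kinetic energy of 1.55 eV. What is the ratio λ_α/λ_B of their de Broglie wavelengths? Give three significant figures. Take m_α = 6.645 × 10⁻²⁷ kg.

λ_α/λ_B = 4.06

At fixed KE, p = √(2mKE) so λ = h/p ∝ 1/√m.
λ_α/λ_B = √(m_B/m_α) = √(1.098 × 10⁻²⁵/6.645 × 10⁻²⁷) = √(16.52) = 4.06.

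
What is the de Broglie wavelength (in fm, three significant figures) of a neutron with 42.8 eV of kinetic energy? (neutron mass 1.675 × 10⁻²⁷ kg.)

λ = 4370 fm

KE = 42.8 eV = 6.857 × 10⁻¹⁸ J.
p = √(2mKE) = √(2 × 1.675 × 10⁻²⁷ × 6.857 × 10⁻¹⁸) = 1.516 × 10⁻²² kg·m/s.
λ = h/p = 6.626 × 10⁻³⁴ / 1.516 × 10⁻²² = 4.37 × 10⁻¹² m = 4370 fm.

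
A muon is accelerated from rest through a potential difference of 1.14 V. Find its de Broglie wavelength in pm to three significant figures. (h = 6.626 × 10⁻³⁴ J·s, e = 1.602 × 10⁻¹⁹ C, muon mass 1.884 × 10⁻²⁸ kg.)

KE = eV = 1.602 × 10⁻¹⁹ × 1.140 = 1.826 × 10⁻¹⁹ J.
p = √(2mKE) = √(2 × 1.884 × 10⁻²⁸ × 1.826 × 10⁻¹⁹) = 8.295 × 10⁻²⁴ kg·m/s.
λ = h/p = 6.626 × 10⁻³⁴ / 8.295 × 10⁻²⁴ = 7.99 × 10⁻¹¹ m = 79.9 pm.

λ = 79.9 pm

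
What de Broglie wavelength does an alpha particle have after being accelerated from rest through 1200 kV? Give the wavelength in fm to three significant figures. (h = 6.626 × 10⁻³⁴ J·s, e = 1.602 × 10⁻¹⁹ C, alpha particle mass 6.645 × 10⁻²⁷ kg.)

λ = 9.27 fm

KE = 2eV = 2 × 1.602 × 10⁻¹⁹ × 1.200 × 10⁶ = 3.845 × 10⁻¹³ J.
p = √(2mKE) = √(2 × 6.645 × 10⁻²⁷ × 3.845 × 10⁻¹³) = 7.148 × 10⁻²⁰ kg·m/s.
λ = h/p = 6.626 × 10⁻³⁴ / 7.148 × 10⁻²⁰ = 9.27 × 10⁻¹⁵ m = 9.27 fm.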